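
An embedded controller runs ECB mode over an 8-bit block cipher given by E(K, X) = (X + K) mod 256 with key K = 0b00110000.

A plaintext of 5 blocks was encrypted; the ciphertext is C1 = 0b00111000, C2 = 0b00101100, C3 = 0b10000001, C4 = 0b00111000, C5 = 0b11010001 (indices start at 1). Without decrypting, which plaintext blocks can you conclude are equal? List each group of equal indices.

P1 = P4

ECB encrypts each block independently with the same key, so equal ciphertext blocks imply equal plaintext blocks.
C1 = C4 = 0b00111000, so P1 = P4.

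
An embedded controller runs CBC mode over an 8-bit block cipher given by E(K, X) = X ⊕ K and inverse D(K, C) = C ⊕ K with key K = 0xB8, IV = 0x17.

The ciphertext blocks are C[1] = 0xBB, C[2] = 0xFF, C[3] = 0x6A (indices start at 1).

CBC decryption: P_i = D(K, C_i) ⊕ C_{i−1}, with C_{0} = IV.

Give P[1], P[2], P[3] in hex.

P[1] = 0x14, P[2] = 0xFC, P[3] = 0x2D

P[1]: D(K, 0xBB) = 0x03; 0x03 ⊕ 0x17 = 0x14.
P[2]: D(K, 0xFF) = 0x47; 0x47 ⊕ 0xBB = 0xFC.
P[3]: D(K, 0x6A) = 0xD2; 0xD2 ⊕ 0xFF = 0x2D.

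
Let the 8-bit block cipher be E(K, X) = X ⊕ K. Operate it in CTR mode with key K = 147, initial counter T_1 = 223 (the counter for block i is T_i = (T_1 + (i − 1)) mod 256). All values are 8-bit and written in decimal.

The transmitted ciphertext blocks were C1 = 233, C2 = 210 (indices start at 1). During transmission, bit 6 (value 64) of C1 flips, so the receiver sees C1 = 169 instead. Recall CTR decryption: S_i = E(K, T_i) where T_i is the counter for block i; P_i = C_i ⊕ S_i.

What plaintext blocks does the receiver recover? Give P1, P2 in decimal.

P1 = 229, P2 = 161

Only C1 changed, to 169. In CTR, a change in C_i flips the same bit in P_i only; the keystream is unaffected. Decrypting the received ciphertext:
P1: T = 223, S = E(K, T) = 76; 169 ⊕ 76 = 229.
P2: T = 224, S = E(K, T) = 115; 210 ⊕ 115 = 161.
Blocks that differ from the original plaintext: P1.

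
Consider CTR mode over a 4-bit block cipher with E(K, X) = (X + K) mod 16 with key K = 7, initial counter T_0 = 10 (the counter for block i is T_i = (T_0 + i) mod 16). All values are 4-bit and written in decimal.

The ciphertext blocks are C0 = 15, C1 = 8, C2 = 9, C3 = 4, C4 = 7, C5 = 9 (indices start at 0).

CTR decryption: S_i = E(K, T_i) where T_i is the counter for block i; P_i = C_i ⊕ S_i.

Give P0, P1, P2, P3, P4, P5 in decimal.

P0 = 14, P1 = 10, P2 = 10, P3 = 0, P4 = 2, P5 = 15

P0: T = 10, S = E(K, T) = 1; 15 ⊕ 1 = 14.
P1: T = 11, S = E(K, T) = 2; 8 ⊕ 2 = 10.
P2: T = 12, S = E(K, T) = 3; 9 ⊕ 3 = 10.
P3: T = 13, S = E(K, T) = 4; 4 ⊕ 4 = 0.
P4: T = 14, S = E(K, T) = 5; 7 ⊕ 5 = 2.
P5: T = 15, S = E(K, T) = 6; 9 ⊕ 6 = 15.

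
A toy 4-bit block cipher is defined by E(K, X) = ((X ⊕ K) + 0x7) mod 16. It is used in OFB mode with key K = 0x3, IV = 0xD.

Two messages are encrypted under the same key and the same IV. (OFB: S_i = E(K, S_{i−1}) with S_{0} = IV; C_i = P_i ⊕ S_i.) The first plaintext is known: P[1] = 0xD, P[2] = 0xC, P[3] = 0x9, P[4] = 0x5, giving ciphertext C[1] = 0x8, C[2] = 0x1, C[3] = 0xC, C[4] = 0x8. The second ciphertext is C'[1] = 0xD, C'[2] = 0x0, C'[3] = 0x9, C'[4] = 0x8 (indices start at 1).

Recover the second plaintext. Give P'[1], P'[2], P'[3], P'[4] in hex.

In OFB with a reused IV, both messages share the same keystream S_i, so C_i ⊕ C'_i = P_i ⊕ P'_i and thus P'_i = P_i ⊕ C_i ⊕ C'_i.
P'[1]: 0xD ⊕ 0x8 ⊕ 0xD = 0x8.
P'[2]: 0xC ⊕ 0x1 ⊕ 0x0 = 0xD.
P'[3]: 0x9 ⊕ 0xC ⊕ 0x9 = 0xC.
P'[4]: 0x5 ⊕ 0x8 ⊕ 0x8 = 0x5.

P'[1] = 0x8, P'[2] = 0xD, P'[3] = 0xC, P'[4] = 0x5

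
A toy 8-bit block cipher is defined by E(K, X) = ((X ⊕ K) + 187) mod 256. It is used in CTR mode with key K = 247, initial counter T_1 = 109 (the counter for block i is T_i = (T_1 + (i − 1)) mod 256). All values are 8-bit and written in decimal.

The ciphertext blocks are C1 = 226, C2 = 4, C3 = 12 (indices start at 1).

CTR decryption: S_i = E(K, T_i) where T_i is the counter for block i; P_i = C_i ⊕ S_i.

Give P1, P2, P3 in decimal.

P1 = 183, P2 = 80, P3 = 95

P1: T = 109, S = E(K, T) = 85; 226 ⊕ 85 = 183.
P2: T = 110, S = E(K, T) = 84; 4 ⊕ 84 = 80.
P3: T = 111, S = E(K, T) = 83; 12 ⊕ 83 = 95.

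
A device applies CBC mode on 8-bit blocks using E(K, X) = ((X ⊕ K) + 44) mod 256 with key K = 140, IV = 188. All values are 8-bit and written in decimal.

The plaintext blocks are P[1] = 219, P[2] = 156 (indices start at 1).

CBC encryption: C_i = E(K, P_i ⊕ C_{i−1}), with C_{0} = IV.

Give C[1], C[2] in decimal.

C[1] = 23, C[2] = 51

C[1]: P[1] ⊕ 188 = 103; E(K, 103) = 23.
C[2]: P[2] ⊕ 23 = 139; E(K, 139) = 51.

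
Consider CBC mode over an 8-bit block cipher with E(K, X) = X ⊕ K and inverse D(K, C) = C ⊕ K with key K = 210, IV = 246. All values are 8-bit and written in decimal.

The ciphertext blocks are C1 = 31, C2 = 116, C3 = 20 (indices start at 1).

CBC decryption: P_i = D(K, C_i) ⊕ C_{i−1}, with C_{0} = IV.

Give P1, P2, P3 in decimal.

P1: D(K, 31) = 205; 205 ⊕ 246 = 59.
P2: D(K, 116) = 166; 166 ⊕ 31 = 185.
P3: D(K, 20) = 198; 198 ⊕ 116 = 178.

P1 = 59, P2 = 185, P3 = 178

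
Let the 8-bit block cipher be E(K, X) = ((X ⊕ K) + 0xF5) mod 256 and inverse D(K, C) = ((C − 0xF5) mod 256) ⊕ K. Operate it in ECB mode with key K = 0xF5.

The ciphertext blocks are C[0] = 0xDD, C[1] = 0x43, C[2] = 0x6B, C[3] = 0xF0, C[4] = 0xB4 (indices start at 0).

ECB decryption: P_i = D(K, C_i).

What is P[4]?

P[4]: D(K, 0xB4) = 0x4A.

P[4] = 0x4A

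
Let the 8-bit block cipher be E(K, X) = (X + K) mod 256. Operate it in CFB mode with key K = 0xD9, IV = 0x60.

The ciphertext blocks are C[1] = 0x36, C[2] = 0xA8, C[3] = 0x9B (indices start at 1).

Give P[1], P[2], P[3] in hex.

CFB decryption: P_i = C_i ⊕ E(K, C_{i−1}), with C_{0} = IV.
P[1]: E(K, 0x60) = 0x39; 0x36 ⊕ 0x39 = 0x0F.
P[2]: E(K, 0x36) = 0x0F; 0xA8 ⊕ 0x0F = 0xA7.
P[3]: E(K, 0xA8) = 0x81; 0x9B ⊕ 0x81 = 0x1A.

P[1] = 0x0F, P[2] = 0xA7, P[3] = 0x1A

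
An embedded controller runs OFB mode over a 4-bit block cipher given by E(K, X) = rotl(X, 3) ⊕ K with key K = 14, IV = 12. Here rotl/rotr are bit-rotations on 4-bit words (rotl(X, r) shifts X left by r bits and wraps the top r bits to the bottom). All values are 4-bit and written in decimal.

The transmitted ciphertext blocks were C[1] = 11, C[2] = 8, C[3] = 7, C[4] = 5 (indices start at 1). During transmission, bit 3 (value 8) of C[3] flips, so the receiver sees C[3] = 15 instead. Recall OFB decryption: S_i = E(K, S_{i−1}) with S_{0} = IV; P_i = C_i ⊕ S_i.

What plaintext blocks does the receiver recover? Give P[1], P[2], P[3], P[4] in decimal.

Only C[3] changed, to 15. In OFB, a change in C_i flips the same bit in P_i only; the keystream is unaffected. Decrypting the received ciphertext:
P[1]: S = E(K, 12) = 8; 11 ⊕ 8 = 3.
P[2]: S = E(K, 8) = 10; 8 ⊕ 10 = 2.
P[3]: S = E(K, 10) = 11; 15 ⊕ 11 = 4.
P[4]: S = E(K, 11) = 3; 5 ⊕ 3 = 6.
Blocks that differ from the original plaintext: P[3].

P[1] = 3, P[2] = 2, P[3] = 4, P[4] = 6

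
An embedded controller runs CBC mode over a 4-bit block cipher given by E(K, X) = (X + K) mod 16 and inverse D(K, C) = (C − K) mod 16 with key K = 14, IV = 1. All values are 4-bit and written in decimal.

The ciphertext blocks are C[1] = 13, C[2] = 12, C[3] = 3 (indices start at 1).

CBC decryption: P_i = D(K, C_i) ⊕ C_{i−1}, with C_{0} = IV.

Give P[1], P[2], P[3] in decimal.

P[1] = 14, P[2] = 3, P[3] = 9

P[1]: D(K, 13) = 15; 15 ⊕ 1 = 14.
P[2]: D(K, 12) = 14; 14 ⊕ 13 = 3.
P[3]: D(K, 3) = 5; 5 ⊕ 12 = 9.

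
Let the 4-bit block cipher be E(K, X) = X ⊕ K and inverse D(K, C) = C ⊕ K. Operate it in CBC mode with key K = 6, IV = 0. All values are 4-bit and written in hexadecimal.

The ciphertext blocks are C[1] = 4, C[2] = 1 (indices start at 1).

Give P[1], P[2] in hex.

CBC decryption: P_i = D(K, C_i) ⊕ C_{i−1}, with C_{0} = IV.
P[1]: D(K, 4) = 2; 2 ⊕ 0 = 2.
P[2]: D(K, 1) = 7; 7 ⊕ 4 = 3.

P[1] = 2, P[2] = 3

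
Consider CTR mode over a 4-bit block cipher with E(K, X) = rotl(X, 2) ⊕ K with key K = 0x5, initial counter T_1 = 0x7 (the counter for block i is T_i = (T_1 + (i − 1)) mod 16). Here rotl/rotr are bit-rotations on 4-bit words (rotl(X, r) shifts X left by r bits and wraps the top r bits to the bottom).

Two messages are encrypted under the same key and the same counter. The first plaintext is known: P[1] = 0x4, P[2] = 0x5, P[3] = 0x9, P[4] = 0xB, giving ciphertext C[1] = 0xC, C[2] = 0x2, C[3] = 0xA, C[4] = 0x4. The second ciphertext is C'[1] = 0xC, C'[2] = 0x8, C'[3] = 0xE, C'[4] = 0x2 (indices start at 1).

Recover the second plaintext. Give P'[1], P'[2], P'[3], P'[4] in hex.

P'[1] = 0x4, P'[2] = 0xF, P'[3] = 0xD, P'[4] = 0xD

In CTR with a reused counter, both messages share the same keystream S_i, so C_i ⊕ C'_i = P_i ⊕ P'_i and thus P'_i = P_i ⊕ C_i ⊕ C'_i.
P'[1]: 0x4 ⊕ 0xC ⊕ 0xC = 0x4.
P'[2]: 0x5 ⊕ 0x2 ⊕ 0x8 = 0xF.
P'[3]: 0x9 ⊕ 0xA ⊕ 0xE = 0xD.
P'[4]: 0xB ⊕ 0x4 ⊕ 0x2 = 0xD.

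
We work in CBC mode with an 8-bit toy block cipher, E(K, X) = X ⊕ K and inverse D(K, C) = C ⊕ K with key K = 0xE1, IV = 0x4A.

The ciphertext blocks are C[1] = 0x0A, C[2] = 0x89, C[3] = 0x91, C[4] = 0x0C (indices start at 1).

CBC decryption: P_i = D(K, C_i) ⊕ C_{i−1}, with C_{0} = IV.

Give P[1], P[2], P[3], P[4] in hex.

P[1]: D(K, 0x0A) = 0xEB; 0xEB ⊕ 0x4A = 0xA1.
P[2]: D(K, 0x89) = 0x68; 0x68 ⊕ 0x0A = 0x62.
P[3]: D(K, 0x91) = 0x70; 0x70 ⊕ 0x89 = 0xF9.
P[4]: D(K, 0x0C) = 0xED; 0xED ⊕ 0x91 = 0x7C.

P[1] = 0xA1, P[2] = 0x62, P[3] = 0xF9, P[4] = 0x7C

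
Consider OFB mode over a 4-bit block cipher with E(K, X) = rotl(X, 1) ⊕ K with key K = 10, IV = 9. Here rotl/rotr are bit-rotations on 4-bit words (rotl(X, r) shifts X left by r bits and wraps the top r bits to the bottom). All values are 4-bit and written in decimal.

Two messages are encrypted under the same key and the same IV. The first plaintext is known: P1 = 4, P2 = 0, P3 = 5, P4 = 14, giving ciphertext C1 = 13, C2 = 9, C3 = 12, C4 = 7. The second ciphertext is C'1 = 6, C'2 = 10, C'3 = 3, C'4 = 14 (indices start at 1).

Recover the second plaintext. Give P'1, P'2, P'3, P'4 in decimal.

P'1 = 15, P'2 = 3, P'3 = 10, P'4 = 7

In OFB with a reused IV, both messages share the same keystream S_i, so C_i ⊕ C'_i = P_i ⊕ P'_i and thus P'_i = P_i ⊕ C_i ⊕ C'_i.
P'1: 4 ⊕ 13 ⊕ 6 = 15.
P'2: 0 ⊕ 9 ⊕ 10 = 3.
P'3: 5 ⊕ 12 ⊕ 3 = 10.
P'4: 14 ⊕ 7 ⊕ 14 = 7.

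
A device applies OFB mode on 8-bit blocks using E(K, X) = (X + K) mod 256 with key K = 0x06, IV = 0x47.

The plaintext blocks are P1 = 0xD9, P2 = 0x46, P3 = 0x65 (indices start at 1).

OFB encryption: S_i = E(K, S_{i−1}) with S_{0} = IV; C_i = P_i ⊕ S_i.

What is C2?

C1: S = E(K, 0x47) = 0x4D; 0xD9 ⊕ 0x4D = 0x94.
C2: S = E(K, 0x4D) = 0x53; 0x46 ⊕ 0x53 = 0x15.

C2 = 0x15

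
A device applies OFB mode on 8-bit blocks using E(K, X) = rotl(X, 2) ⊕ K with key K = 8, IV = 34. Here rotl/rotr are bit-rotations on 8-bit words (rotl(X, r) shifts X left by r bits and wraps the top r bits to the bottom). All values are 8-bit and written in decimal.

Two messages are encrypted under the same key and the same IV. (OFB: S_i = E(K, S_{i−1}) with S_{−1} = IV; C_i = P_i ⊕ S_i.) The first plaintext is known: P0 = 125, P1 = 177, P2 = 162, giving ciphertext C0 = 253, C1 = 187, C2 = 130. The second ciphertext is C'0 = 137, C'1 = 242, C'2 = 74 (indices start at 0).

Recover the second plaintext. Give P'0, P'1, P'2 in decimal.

P'0 = 9, P'1 = 248, P'2 = 106

In OFB with a reused IV, both messages share the same keystream S_i, so C_i ⊕ C'_i = P_i ⊕ P'_i and thus P'_i = P_i ⊕ C_i ⊕ C'_i.
P'0: 125 ⊕ 253 ⊕ 137 = 9.
P'1: 177 ⊕ 187 ⊕ 242 = 248.
P'2: 162 ⊕ 130 ⊕ 74 = 106.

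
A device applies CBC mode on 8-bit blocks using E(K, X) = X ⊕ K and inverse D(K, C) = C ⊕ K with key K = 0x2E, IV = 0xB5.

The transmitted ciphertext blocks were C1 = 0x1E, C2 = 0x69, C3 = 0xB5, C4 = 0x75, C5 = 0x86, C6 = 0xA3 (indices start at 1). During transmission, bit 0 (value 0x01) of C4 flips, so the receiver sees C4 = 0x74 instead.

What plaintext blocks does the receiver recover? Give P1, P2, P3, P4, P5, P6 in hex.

CBC decryption: P_i = D(K, C_i) ⊕ C_{i−1}, with C_{0} = IV.
Only C4 changed, to 0x74. In CBC, a change in C_i garbles P_i and flips the same bit in P_{i+1}. Decrypting the received ciphertext:
P1: D(K, 0x1E) = 0x30; 0x30 ⊕ 0xB5 = 0x85.
P2: D(K, 0x69) = 0x47; 0x47 ⊕ 0x1E = 0x59.
P3: D(K, 0xB5) = 0x9B; 0x9B ⊕ 0x69 = 0xF2.
P4: D(K, 0x74) = 0x5A; 0x5A ⊕ 0xB5 = 0xEF.
P5: D(K, 0x86) = 0xA8; 0xA8 ⊕ 0x74 = 0xDC.
P6: D(K, 0xA3) = 0x8D; 0x8D ⊕ 0x86 = 0x0B.
Blocks that differ from the original plaintext: P4, P5.

P1 = 0x85, P2 = 0x59, P3 = 0xF2, P4 = 0xEF, P5 = 0xDC, P6 = 0x0B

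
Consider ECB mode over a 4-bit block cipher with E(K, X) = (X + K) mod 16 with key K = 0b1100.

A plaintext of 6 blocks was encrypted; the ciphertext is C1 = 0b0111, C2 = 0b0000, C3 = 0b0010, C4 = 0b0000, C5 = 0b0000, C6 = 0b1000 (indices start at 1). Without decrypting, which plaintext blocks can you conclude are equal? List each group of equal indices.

P2 = P4 = P5

ECB encrypts each block independently with the same key, so equal ciphertext blocks imply equal plaintext blocks.
C2 = C4 = C5 = 0b0000, so P2 = P4 = P5.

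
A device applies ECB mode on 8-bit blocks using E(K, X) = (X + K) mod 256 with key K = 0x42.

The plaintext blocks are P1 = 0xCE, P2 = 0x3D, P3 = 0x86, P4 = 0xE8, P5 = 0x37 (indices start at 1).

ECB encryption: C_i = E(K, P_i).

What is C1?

C1 = 0x10

C1: E(K, 0xCE) = 0x10.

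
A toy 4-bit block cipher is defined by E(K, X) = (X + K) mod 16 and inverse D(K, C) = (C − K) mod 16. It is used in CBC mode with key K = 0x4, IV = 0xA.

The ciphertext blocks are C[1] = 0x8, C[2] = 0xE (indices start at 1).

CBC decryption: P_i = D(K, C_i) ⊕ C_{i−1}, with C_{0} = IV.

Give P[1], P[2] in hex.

P[1]: D(K, 0x8) = 0x4; 0x4 ⊕ 0xA = 0xE.
P[2]: D(K, 0xE) = 0xA; 0xA ⊕ 0x8 = 0x2.

P[1] = 0xE, P[2] = 0x2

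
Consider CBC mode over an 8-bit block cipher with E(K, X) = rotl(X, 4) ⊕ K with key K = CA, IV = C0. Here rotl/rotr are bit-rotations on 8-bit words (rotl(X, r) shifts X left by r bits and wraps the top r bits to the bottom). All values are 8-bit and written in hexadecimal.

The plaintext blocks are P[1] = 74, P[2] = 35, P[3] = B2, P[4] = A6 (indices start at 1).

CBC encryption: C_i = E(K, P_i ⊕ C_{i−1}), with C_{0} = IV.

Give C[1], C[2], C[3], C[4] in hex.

C[1] = 81, C[2] = 81, C[3] = F9, C[4] = 3F

C[1]: P[1] ⊕ C0 = B4; E(K, B4) = 81.
C[2]: P[2] ⊕ 81 = B4; E(K, B4) = 81.
C[3]: P[3] ⊕ 81 = 33; E(K, 33) = F9.
C[4]: P[4] ⊕ F9 = 5F; E(K, 5F) = 3F.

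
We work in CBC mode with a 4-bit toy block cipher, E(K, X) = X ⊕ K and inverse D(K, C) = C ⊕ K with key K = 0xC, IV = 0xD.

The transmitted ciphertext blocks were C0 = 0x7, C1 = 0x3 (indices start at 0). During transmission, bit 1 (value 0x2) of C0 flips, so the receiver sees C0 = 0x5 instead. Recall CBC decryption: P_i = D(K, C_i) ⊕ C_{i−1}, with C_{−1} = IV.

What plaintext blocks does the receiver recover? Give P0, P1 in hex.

P0 = 0x4, P1 = 0xA

Only C0 changed, to 0x5. In CBC, a change in C_i garbles P_i and flips the same bit in P_{i+1}. Decrypting the received ciphertext:
P0: D(K, 0x5) = 0x9; 0x9 ⊕ 0xD = 0x4.
P1: D(K, 0x3) = 0xF; 0xF ⊕ 0x5 = 0xA.
Blocks that differ from the original plaintext: P0, P1.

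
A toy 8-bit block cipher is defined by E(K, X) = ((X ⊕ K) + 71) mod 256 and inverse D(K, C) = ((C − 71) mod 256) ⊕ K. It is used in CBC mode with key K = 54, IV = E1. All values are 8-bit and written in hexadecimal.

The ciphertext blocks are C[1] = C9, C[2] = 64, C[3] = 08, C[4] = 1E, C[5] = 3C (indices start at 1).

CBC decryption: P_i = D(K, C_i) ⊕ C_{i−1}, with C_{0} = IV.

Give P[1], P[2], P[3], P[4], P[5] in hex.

P[1]: D(K, C9) = 0C; 0C ⊕ E1 = ED.
P[2]: D(K, 64) = A7; A7 ⊕ C9 = 6E.
P[3]: D(K, 08) = C3; C3 ⊕ 64 = A7.
P[4]: D(K, 1E) = F9; F9 ⊕ 08 = F1.
P[5]: D(K, 3C) = 9F; 9F ⊕ 1E = 81.

P[1] = ED, P[2] = 6E, P[3] = A7, P[4] = F1, P[5] = 81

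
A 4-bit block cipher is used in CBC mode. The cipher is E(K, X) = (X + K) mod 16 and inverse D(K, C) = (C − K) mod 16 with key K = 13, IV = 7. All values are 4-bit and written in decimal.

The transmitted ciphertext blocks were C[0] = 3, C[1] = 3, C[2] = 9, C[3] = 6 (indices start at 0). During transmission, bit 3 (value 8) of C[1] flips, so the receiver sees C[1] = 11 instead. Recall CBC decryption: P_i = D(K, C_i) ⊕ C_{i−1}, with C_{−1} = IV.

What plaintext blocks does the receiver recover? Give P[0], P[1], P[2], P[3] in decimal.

Only C[1] changed, to 11. In CBC, a change in C_i garbles P_i and flips the same bit in P_{i+1}. Decrypting the received ciphertext:
P[0]: D(K, 3) = 6; 6 ⊕ 7 = 1.
P[1]: D(K, 11) = 14; 14 ⊕ 3 = 13.
P[2]: D(K, 9) = 12; 12 ⊕ 11 = 7.
P[3]: D(K, 6) = 9; 9 ⊕ 9 = 0.
Blocks that differ from the original plaintext: P[1], P[2].

P[0] = 1, P[1] = 13, P[2] = 7, P[3] = 0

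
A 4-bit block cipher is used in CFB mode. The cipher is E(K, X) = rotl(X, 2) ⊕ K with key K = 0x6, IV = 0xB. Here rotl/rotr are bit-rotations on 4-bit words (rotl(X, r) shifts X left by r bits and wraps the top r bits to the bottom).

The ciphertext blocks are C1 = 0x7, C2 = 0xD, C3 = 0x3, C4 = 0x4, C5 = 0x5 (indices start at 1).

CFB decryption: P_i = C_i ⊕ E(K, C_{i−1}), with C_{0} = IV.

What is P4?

P4 = 0xE

P4: E(K, 0x3) = 0xA; 0x4 ⊕ 0xA = 0xE.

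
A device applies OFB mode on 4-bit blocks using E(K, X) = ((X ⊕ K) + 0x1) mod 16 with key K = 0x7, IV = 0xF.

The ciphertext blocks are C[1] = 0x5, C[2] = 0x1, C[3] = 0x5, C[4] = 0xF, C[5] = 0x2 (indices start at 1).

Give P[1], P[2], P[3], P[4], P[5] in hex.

OFB decryption: S_i = E(K, S_{i−1}) with S_{0} = IV; P_i = C_i ⊕ S_i.
P[1]: S = E(K, 0xF) = 0x9; 0x5 ⊕ 0x9 = 0xC.
P[2]: S = E(K, 0x9) = 0xF; 0x1 ⊕ 0xF = 0xE.
P[3]: S = E(K, 0xF) = 0x9; 0x5 ⊕ 0x9 = 0xC.
P[4]: S = E(K, 0x9) = 0xF; 0xF ⊕ 0xF = 0x0.
P[5]: S = E(K, 0xF) = 0x9; 0x2 ⊕ 0x9 = 0xB.

P[1] = 0xC, P[2] = 0xE, P[3] = 0xC, P[4] = 0x0, P[5] = 0xB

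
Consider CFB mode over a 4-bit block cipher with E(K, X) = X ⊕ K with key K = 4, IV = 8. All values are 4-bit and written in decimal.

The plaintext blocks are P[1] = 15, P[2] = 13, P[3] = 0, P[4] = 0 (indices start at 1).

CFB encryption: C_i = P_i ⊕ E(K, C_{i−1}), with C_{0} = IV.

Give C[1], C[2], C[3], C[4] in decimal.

C[1] = 3, C[2] = 10, C[3] = 14, C[4] = 10

C[1]: E(K, 8) = 12; 15 ⊕ 12 = 3.
C[2]: E(K, 3) = 7; 13 ⊕ 7 = 10.
C[3]: E(K, 10) = 14; 0 ⊕ 14 = 14.
C[4]: E(K, 14) = 10; 0 ⊕ 10 = 10.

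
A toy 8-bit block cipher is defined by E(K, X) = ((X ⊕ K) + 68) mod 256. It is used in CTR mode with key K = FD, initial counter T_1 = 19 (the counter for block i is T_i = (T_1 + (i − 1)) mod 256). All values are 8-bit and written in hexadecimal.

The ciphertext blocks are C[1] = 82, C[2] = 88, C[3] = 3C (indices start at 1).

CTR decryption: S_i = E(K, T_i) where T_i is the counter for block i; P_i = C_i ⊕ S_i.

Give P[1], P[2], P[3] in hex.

P[1] = CE, P[2] = C7, P[3] = 72

P[1]: T = 19, S = E(K, T) = 4C; 82 ⊕ 4C = CE.
P[2]: T = 1A, S = E(K, T) = 4F; 88 ⊕ 4F = C7.
P[3]: T = 1B, S = E(K, T) = 4E; 3C ⊕ 4E = 72.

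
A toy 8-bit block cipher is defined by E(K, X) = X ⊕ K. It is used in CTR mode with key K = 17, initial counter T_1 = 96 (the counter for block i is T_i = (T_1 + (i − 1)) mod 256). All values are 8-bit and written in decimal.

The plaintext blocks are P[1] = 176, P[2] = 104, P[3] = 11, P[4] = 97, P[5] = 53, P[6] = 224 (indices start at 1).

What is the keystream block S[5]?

117

CTR encryption: S_i = E(K, T_i) where T_i is the counter for block i; C_i = P_i ⊕ S_i.
C[1]: T = 96, S = E(K, T) = 113; 176 ⊕ 113 = 193.
C[2]: T = 97, S = E(K, T) = 112; 104 ⊕ 112 = 24.
C[3]: T = 98, S = E(K, T) = 115; 11 ⊕ 115 = 120.
C[4]: T = 99, S = E(K, T) = 114; 97 ⊕ 114 = 19.
C[5]: T = 100, S = E(K, T) = 117; 53 ⊕ 117 = 64.
So S[5] = 117.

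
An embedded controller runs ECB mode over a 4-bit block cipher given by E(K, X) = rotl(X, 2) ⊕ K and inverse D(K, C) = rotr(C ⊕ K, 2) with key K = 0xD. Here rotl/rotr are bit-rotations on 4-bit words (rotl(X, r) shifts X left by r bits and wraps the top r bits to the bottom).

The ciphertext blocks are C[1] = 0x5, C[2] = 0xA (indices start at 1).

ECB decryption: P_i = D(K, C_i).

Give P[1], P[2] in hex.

P[1] = 0x2, P[2] = 0xD

P[1]: D(K, 0x5) = 0x2.
P[2]: D(K, 0xA) = 0xD.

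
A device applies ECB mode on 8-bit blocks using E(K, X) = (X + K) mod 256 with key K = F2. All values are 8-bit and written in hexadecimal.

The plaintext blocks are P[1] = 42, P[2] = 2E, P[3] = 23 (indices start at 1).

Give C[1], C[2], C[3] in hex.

ECB encryption: C_i = E(K, P_i).
C[1]: E(K, 42) = 34.
C[2]: E(K, 2E) = 20.
C[3]: E(K, 23) = 15.

C[1] = 34, C[2] = 20, C[3] = 15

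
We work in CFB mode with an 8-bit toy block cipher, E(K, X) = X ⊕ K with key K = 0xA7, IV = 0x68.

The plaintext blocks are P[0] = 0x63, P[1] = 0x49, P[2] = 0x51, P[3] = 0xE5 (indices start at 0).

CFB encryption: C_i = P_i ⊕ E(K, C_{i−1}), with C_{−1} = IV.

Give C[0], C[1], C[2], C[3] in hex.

C[0] = 0xAC, C[1] = 0x42, C[2] = 0xB4, C[3] = 0xF6

C[0]: E(K, 0x68) = 0xCF; 0x63 ⊕ 0xCF = 0xAC.
C[1]: E(K, 0xAC) = 0x0B; 0x49 ⊕ 0x0B = 0x42.
C[2]: E(K, 0x42) = 0xE5; 0x51 ⊕ 0xE5 = 0xB4.
C[3]: E(K, 0xB4) = 0x13; 0xE5 ⊕ 0x13 = 0xF6.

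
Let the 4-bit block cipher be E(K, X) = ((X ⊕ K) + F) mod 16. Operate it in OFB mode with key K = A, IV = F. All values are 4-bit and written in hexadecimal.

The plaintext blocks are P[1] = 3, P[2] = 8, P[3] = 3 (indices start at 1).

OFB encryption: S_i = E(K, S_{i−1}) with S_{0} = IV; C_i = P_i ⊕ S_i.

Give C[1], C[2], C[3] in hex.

C[1]: S = E(K, F) = 4; 3 ⊕ 4 = 7.
C[2]: S = E(K, 4) = D; 8 ⊕ D = 5.
C[3]: S = E(K, D) = 6; 3 ⊕ 6 = 5.

C[1] = 7, C[2] = 5, C[3] = 5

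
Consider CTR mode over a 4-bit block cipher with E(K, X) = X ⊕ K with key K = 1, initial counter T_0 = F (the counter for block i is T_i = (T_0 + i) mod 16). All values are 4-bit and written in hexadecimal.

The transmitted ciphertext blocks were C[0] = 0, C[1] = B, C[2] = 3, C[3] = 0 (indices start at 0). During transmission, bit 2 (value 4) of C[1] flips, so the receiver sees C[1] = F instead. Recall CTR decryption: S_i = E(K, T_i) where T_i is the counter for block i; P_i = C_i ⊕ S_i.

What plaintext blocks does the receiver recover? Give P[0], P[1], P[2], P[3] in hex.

P[0] = E, P[1] = E, P[2] = 3, P[3] = 3

Only C[1] changed, to F. In CTR, a change in C_i flips the same bit in P_i only; the keystream is unaffected. Decrypting the received ciphertext:
P[0]: T = F, S = E(K, T) = E; 0 ⊕ E = E.
P[1]: T = 0, S = E(K, T) = 1; F ⊕ 1 = E.
P[2]: T = 1, S = E(K, T) = 0; 3 ⊕ 0 = 3.
P[3]: T = 2, S = E(K, T) = 3; 0 ⊕ 3 = 3.
Blocks that differ from the original plaintext: P[1].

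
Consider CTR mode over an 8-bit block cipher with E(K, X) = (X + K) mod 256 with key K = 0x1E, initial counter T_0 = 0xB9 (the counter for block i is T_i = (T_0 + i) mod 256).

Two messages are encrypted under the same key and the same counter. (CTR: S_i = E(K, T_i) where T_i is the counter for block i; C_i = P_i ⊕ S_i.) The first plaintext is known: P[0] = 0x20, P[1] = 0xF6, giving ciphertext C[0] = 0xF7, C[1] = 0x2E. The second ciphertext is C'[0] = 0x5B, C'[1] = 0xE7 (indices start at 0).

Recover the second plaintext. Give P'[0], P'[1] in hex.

In CTR with a reused counter, both messages share the same keystream S_i, so C_i ⊕ C'_i = P_i ⊕ P'_i and thus P'_i = P_i ⊕ C_i ⊕ C'_i.
P'[0]: 0x20 ⊕ 0xF7 ⊕ 0x5B = 0x8C.
P'[1]: 0xF6 ⊕ 0x2E ⊕ 0xE7 = 0x3F.

P'[0] = 0x8C, P'[1] = 0x3F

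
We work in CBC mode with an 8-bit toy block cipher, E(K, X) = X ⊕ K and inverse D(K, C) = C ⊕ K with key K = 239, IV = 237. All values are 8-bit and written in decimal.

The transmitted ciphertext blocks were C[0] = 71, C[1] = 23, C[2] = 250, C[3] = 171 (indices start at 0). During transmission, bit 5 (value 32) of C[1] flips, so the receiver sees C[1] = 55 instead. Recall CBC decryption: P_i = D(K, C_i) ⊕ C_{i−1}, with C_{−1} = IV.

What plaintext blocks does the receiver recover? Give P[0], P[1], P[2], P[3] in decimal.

Only C[1] changed, to 55. In CBC, a change in C_i garbles P_i and flips the same bit in P_{i+1}. Decrypting the received ciphertext:
P[0]: D(K, 71) = 168; 168 ⊕ 237 = 69.
P[1]: D(K, 55) = 216; 216 ⊕ 71 = 159.
P[2]: D(K, 250) = 21; 21 ⊕ 55 = 34.
P[3]: D(K, 171) = 68; 68 ⊕ 250 = 190.
Blocks that differ from the original plaintext: P[1], P[2].

P[0] = 69, P[1] = 159, P[2] = 34, P[3] = 190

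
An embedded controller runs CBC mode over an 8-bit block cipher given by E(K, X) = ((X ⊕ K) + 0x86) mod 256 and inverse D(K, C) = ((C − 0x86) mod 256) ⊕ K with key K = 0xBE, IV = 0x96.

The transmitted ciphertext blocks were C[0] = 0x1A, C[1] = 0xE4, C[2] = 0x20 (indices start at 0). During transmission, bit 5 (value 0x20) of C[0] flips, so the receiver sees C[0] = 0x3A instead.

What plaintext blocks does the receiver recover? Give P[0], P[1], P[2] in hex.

P[0] = 0x9C, P[1] = 0xDA, P[2] = 0xC0

CBC decryption: P_i = D(K, C_i) ⊕ C_{i−1}, with C_{−1} = IV.
Only C[0] changed, to 0x3A. In CBC, a change in C_i garbles P_i and flips the same bit in P_{i+1}. Decrypting the received ciphertext:
P[0]: D(K, 0x3A) = 0x0A; 0x0A ⊕ 0x96 = 0x9C.
P[1]: D(K, 0xE4) = 0xE0; 0xE0 ⊕ 0x3A = 0xDA.
P[2]: D(K, 0x20) = 0x24; 0x24 ⊕ 0xE4 = 0xC0.
Blocks that differ from the original plaintext: P[0], P[1].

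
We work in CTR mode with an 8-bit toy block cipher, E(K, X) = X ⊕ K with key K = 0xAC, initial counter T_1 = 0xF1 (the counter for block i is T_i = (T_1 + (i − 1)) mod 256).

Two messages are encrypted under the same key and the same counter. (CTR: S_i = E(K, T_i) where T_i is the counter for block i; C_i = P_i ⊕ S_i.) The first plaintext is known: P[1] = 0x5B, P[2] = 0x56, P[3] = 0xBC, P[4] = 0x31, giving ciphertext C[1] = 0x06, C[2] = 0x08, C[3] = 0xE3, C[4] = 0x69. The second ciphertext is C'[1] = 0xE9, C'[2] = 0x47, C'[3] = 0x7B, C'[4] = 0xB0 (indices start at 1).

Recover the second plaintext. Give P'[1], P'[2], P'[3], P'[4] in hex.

P'[1] = 0xB4, P'[2] = 0x19, P'[3] = 0x24, P'[4] = 0xE8

In CTR with a reused counter, both messages share the same keystream S_i, so C_i ⊕ C'_i = P_i ⊕ P'_i and thus P'_i = P_i ⊕ C_i ⊕ C'_i.
P'[1]: 0x5B ⊕ 0x06 ⊕ 0xE9 = 0xB4.
P'[2]: 0x56 ⊕ 0x08 ⊕ 0x47 = 0x19.
P'[3]: 0xBC ⊕ 0xE3 ⊕ 0x7B = 0x24.
P'[4]: 0x31 ⊕ 0x69 ⊕ 0xB0 = 0xE8.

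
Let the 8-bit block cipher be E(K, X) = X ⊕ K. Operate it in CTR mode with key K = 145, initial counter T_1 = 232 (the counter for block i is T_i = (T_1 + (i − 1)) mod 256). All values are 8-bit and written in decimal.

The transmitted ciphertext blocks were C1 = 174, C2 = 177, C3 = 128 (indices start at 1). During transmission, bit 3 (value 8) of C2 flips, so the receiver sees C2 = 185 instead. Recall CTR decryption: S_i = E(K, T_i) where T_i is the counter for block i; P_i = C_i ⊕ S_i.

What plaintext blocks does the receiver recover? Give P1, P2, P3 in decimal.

Only C2 changed, to 185. In CTR, a change in C_i flips the same bit in P_i only; the keystream is unaffected. Decrypting the received ciphertext:
P1: T = 232, S = E(K, T) = 121; 174 ⊕ 121 = 215.
P2: T = 233, S = E(K, T) = 120; 185 ⊕ 120 = 193.
P3: T = 234, S = E(K, T) = 123; 128 ⊕ 123 = 251.
Blocks that differ from the original plaintext: P2.

P1 = 215, P2 = 193, P3 = 251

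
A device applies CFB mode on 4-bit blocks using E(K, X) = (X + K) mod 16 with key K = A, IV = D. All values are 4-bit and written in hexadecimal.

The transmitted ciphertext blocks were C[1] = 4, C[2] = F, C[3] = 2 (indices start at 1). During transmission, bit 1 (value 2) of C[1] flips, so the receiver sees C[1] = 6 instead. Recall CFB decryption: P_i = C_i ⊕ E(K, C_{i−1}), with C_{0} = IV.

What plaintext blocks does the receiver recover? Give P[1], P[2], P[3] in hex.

P[1] = 1, P[2] = F, P[3] = B

Only C[1] changed, to 6. In CFB, a change in C_i flips the same bit in P_i and garbles P_{i+1}. Decrypting the received ciphertext:
P[1]: E(K, D) = 7; 6 ⊕ 7 = 1.
P[2]: E(K, 6) = 0; F ⊕ 0 = F.
P[3]: E(K, F) = 9; 2 ⊕ 9 = B.
Blocks that differ from the original plaintext: P[1], P[2].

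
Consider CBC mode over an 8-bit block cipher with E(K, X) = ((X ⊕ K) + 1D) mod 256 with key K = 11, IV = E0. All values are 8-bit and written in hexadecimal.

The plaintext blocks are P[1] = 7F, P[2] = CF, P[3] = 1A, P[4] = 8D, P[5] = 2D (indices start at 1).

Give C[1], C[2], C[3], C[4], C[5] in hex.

C[1] = AB, C[2] = 92, C[3] = B6, C[4] = 47, C[5] = 98

CBC encryption: C_i = E(K, P_i ⊕ C_{i−1}), with C_{0} = IV.
C[1]: P[1] ⊕ E0 = 9F; E(K, 9F) = AB.
C[2]: P[2] ⊕ AB = 64; E(K, 64) = 92.
C[3]: P[3] ⊕ 92 = 88; E(K, 88) = B6.
C[4]: P[4] ⊕ B6 = 3B; E(K, 3B) = 47.
C[5]: P[5] ⊕ 47 = 6A; E(K, 6A) = 98.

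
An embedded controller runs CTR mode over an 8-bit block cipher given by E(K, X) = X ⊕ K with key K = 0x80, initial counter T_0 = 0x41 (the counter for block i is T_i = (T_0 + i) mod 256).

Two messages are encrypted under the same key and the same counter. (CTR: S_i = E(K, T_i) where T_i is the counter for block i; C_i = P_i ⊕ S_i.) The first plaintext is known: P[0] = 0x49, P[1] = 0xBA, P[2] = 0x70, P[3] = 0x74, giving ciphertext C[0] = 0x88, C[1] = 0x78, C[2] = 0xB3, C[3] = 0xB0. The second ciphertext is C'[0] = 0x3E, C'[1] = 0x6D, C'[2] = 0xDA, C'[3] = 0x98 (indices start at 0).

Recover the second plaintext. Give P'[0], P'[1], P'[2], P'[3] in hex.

In CTR with a reused counter, both messages share the same keystream S_i, so C_i ⊕ C'_i = P_i ⊕ P'_i and thus P'_i = P_i ⊕ C_i ⊕ C'_i.
P'[0]: 0x49 ⊕ 0x88 ⊕ 0x3E = 0xFF.
P'[1]: 0xBA ⊕ 0x78 ⊕ 0x6D = 0xAF.
P'[2]: 0x70 ⊕ 0xB3 ⊕ 0xDA = 0x19.
P'[3]: 0x74 ⊕ 0xB0 ⊕ 0x98 = 0x5C.

P'[0] = 0xFF, P'[1] = 0xAF, P'[2] = 0x19, P'[3] = 0x5C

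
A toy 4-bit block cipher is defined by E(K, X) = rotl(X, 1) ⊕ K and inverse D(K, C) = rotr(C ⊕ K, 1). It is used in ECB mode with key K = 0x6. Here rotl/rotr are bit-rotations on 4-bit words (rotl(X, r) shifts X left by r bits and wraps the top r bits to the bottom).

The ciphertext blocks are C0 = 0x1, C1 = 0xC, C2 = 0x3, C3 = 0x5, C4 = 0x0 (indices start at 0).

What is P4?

P4 = 0x3

ECB decryption: P_i = D(K, C_i).
P4: D(K, 0x0) = 0x3.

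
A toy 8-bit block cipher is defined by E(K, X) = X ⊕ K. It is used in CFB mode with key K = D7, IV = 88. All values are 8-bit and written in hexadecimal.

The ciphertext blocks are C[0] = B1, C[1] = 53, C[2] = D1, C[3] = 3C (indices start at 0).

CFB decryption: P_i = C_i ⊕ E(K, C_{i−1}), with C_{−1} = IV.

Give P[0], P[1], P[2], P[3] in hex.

P[0]: E(K, 88) = 5F; B1 ⊕ 5F = EE.
P[1]: E(K, B1) = 66; 53 ⊕ 66 = 35.
P[2]: E(K, 53) = 84; D1 ⊕ 84 = 55.
P[3]: E(K, D1) = 06; 3C ⊕ 06 = 3A.

P[0] = EE, P[1] = 35, P[2] = 55, P[3] = 3A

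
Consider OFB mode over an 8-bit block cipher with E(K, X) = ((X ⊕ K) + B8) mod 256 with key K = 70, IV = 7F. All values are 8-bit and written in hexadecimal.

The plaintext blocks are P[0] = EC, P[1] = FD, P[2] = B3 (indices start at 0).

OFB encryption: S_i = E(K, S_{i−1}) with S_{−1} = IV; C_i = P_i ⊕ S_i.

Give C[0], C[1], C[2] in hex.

C[0]: S = E(K, 7F) = C7; EC ⊕ C7 = 2B.
C[1]: S = E(K, C7) = 6F; FD ⊕ 6F = 92.
C[2]: S = E(K, 6F) = D7; B3 ⊕ D7 = 64.

C[0] = 2B, C[1] = 92, C[2] = 64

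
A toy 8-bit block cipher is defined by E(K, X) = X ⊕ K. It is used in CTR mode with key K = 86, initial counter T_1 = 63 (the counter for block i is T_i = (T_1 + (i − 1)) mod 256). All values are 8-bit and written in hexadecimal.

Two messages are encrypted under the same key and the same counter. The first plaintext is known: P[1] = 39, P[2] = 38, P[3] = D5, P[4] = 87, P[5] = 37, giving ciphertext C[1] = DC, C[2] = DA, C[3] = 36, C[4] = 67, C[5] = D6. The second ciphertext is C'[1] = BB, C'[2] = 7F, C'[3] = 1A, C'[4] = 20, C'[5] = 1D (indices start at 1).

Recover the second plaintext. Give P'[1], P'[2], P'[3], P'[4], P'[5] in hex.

In CTR with a reused counter, both messages share the same keystream S_i, so C_i ⊕ C'_i = P_i ⊕ P'_i and thus P'_i = P_i ⊕ C_i ⊕ C'_i.
P'[1]: 39 ⊕ DC ⊕ BB = 5E.
P'[2]: 38 ⊕ DA ⊕ 7F = 9D.
P'[3]: D5 ⊕ 36 ⊕ 1A = F9.
P'[4]: 87 ⊕ 67 ⊕ 20 = C0.
P'[5]: 37 ⊕ D6 ⊕ 1D = FC.

P'[1] = 5E, P'[2] = 9D, P'[3] = F9, P'[4] = C0, P'[5] = FC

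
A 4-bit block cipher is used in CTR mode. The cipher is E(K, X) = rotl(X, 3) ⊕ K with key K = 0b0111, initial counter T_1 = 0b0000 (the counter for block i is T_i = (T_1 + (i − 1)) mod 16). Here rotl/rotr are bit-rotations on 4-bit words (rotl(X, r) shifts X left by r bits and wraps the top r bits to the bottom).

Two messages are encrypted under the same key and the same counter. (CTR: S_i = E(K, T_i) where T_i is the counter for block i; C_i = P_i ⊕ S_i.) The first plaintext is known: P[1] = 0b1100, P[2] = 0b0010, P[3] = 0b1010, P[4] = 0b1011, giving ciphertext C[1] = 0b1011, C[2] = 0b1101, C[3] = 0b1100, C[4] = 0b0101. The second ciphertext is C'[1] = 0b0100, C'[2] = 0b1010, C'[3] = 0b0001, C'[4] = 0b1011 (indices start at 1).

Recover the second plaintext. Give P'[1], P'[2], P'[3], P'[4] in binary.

P'[1] = 0b0011, P'[2] = 0b0101, P'[3] = 0b0111, P'[4] = 0b0101

In CTR with a reused counter, both messages share the same keystream S_i, so C_i ⊕ C'_i = P_i ⊕ P'_i and thus P'_i = P_i ⊕ C_i ⊕ C'_i.
P'[1]: 0b1100 ⊕ 0b1011 ⊕ 0b0100 = 0b0011.
P'[2]: 0b0010 ⊕ 0b1101 ⊕ 0b1010 = 0b0101.
P'[3]: 0b1010 ⊕ 0b1100 ⊕ 0b0001 = 0b0111.
P'[4]: 0b1011 ⊕ 0b0101 ⊕ 0b1011 = 0b0101.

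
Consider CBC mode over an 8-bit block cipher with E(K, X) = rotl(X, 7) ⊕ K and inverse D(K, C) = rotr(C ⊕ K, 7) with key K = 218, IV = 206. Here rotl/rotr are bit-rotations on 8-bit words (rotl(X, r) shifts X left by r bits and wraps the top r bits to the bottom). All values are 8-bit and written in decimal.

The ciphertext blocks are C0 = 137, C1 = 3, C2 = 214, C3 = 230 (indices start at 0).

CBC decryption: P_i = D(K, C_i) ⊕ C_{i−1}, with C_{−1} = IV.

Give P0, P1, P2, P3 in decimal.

P0: D(K, 137) = 166; 166 ⊕ 206 = 104.
P1: D(K, 3) = 179; 179 ⊕ 137 = 58.
P2: D(K, 214) = 24; 24 ⊕ 3 = 27.
P3: D(K, 230) = 120; 120 ⊕ 214 = 174.

P0 = 104, P1 = 58, P2 = 27, P3 = 174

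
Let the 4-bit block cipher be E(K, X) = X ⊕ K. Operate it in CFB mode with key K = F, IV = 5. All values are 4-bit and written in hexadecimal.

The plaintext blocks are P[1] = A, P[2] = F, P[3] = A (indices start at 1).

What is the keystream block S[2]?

F

CFB encryption: C_i = P_i ⊕ E(K, C_{i−1}), with C_{0} = IV.
C[1]: E(K, 5) = A; A ⊕ A = 0.
C[2]: E(K, 0) = F; F ⊕ F = 0.
So S[2] = F.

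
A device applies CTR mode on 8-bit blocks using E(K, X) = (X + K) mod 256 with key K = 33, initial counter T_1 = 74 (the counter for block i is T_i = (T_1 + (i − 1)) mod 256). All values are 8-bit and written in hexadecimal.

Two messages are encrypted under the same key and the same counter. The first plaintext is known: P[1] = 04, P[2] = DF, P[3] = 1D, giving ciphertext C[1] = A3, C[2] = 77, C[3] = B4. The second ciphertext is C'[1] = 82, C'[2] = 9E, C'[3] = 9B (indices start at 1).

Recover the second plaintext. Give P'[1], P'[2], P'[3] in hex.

In CTR with a reused counter, both messages share the same keystream S_i, so C_i ⊕ C'_i = P_i ⊕ P'_i and thus P'_i = P_i ⊕ C_i ⊕ C'_i.
P'[1]: 04 ⊕ A3 ⊕ 82 = 25.
P'[2]: DF ⊕ 77 ⊕ 9E = 36.
P'[3]: 1D ⊕ B4 ⊕ 9B = 32.

P'[1] = 25, P'[2] = 36, P'[3] = 32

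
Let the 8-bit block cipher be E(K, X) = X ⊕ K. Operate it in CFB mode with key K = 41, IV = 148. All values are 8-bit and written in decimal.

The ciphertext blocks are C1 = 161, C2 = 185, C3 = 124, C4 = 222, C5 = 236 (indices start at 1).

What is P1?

P1 = 28

CFB decryption: P_i = C_i ⊕ E(K, C_{i−1}), with C_{0} = IV.
P1: E(K, 148) = 189; 161 ⊕ 189 = 28.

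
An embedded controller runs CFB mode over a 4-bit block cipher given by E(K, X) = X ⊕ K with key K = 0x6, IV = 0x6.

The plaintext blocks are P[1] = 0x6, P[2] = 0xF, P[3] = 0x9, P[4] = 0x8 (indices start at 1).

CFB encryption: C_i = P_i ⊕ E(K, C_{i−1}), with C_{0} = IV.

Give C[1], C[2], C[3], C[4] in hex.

C[1] = 0x6, C[2] = 0xF, C[3] = 0x0, C[4] = 0xE

C[1]: E(K, 0x6) = 0x0; 0x6 ⊕ 0x0 = 0x6.
C[2]: E(K, 0x6) = 0x0; 0xF ⊕ 0x0 = 0xF.
C[3]: E(K, 0xF) = 0x9; 0x9 ⊕ 0x9 = 0x0.
C[4]: E(K, 0x0) = 0x6; 0x8 ⊕ 0x6 = 0xE.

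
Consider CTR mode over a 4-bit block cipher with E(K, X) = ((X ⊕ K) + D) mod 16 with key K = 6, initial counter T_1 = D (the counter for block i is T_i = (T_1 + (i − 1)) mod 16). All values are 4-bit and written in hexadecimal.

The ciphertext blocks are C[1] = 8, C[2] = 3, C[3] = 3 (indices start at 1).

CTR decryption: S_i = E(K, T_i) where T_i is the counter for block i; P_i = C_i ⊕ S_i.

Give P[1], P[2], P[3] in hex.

P[1] = 0, P[2] = 6, P[3] = 5

P[1]: T = D, S = E(K, T) = 8; 8 ⊕ 8 = 0.
P[2]: T = E, S = E(K, T) = 5; 3 ⊕ 5 = 6.
P[3]: T = F, S = E(K, T) = 6; 3 ⊕ 6 = 5.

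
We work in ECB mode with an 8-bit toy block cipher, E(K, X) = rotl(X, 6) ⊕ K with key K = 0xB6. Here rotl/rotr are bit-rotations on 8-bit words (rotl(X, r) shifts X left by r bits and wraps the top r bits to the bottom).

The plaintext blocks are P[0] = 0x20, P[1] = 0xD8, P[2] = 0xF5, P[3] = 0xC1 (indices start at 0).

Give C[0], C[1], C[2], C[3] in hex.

C[0] = 0xBE, C[1] = 0x80, C[2] = 0xCB, C[3] = 0xC6

ECB encryption: C_i = E(K, P_i).
C[0]: E(K, 0x20) = 0xBE.
C[1]: E(K, 0xD8) = 0x80.
C[2]: E(K, 0xF5) = 0xCB.
C[3]: E(K, 0xC1) = 0xC6.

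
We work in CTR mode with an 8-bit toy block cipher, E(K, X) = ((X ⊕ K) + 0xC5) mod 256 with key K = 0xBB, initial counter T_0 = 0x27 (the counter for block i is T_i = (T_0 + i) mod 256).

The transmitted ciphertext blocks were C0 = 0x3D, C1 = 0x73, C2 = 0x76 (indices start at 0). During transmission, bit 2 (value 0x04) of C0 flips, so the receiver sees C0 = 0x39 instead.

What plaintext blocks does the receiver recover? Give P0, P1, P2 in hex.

P0 = 0x58, P1 = 0x2B, P2 = 0x21

CTR decryption: S_i = E(K, T_i) where T_i is the counter for block i; P_i = C_i ⊕ S_i.
Only C0 changed, to 0x39. In CTR, a change in C_i flips the same bit in P_i only; the keystream is unaffected. Decrypting the received ciphertext:
P0: T = 0x27, S = E(K, T) = 0x61; 0x39 ⊕ 0x61 = 0x58.
P1: T = 0x28, S = E(K, T) = 0x58; 0x73 ⊕ 0x58 = 0x2B.
P2: T = 0x29, S = E(K, T) = 0x57; 0x76 ⊕ 0x57 = 0x21.
Blocks that differ from the original plaintext: P0.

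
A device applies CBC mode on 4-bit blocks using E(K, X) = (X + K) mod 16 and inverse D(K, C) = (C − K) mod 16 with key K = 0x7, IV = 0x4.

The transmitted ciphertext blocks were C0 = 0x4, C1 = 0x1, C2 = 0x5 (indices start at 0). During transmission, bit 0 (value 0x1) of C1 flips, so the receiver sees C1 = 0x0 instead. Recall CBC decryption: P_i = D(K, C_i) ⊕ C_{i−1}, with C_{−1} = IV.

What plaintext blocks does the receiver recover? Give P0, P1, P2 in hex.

Only C1 changed, to 0x0. In CBC, a change in C_i garbles P_i and flips the same bit in P_{i+1}. Decrypting the received ciphertext:
P0: D(K, 0x4) = 0xD; 0xD ⊕ 0x4 = 0x9.
P1: D(K, 0x0) = 0x9; 0x9 ⊕ 0x4 = 0xD.
P2: D(K, 0x5) = 0xE; 0xE ⊕ 0x0 = 0xE.
Blocks that differ from the original plaintext: P1, P2.

P0 = 0x9, P1 = 0xD, P2 = 0xE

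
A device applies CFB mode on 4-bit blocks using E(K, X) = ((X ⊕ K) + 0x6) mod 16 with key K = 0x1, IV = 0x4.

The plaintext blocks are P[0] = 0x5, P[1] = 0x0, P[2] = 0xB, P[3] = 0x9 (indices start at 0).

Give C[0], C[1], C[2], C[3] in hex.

CFB encryption: C_i = P_i ⊕ E(K, C_{i−1}), with C_{−1} = IV.
C[0]: E(K, 0x4) = 0xB; 0x5 ⊕ 0xB = 0xE.
C[1]: E(K, 0xE) = 0x5; 0x0 ⊕ 0x5 = 0x5.
C[2]: E(K, 0x5) = 0xA; 0xB ⊕ 0xA = 0x1.
C[3]: E(K, 0x1) = 0x6; 0x9 ⊕ 0x6 = 0xF.

C[0] = 0xE, C[1] = 0x5, C[2] = 0x1, C[3] = 0xF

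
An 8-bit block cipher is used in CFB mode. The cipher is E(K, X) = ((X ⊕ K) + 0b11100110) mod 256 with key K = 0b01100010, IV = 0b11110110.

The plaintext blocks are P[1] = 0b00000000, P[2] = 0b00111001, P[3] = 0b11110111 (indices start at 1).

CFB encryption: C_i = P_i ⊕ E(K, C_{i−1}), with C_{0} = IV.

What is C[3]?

C[3] = 0b01111100

C[1]: E(K, 0b11110110) = 0b01111010; 0b00000000 ⊕ 0b01111010 = 0b01111010.
C[2]: E(K, 0b01111010) = 0b11111110; 0b00111001 ⊕ 0b11111110 = 0b11000111.
C[3]: E(K, 0b11000111) = 0b10001011; 0b11110111 ⊕ 0b10001011 = 0b01111100.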